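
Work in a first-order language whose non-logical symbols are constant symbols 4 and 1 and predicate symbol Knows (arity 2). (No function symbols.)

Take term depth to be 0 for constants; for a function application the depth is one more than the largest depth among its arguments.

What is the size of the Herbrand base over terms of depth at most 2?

First count ground terms of depth ≤ 2.
With no function symbols every ground term is a constant, so there are exactly 2 ground terms at every depth bound.
N_0 = 2
N_1 = 2
N_2 = 2
So |H| = 2.
A ground atom is a predicate applied to a tuple of terms from H, so the count is the sum over predicates of |H|^arity:
  Knows: 2^2 = 4
Total ground atoms: 4.

4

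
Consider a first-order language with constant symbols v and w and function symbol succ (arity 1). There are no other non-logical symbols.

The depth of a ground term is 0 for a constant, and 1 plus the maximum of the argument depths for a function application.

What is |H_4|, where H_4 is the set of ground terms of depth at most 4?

10

Let N_k count ground terms of depth at most k. Each non-constant term of depth ≤ k is some function symbol applied to depth-≤(k−1) arguments, giving N_k = 2 + N_{k-1}.
N_0 = 2
N_1 = 2 + 2 = 4
N_2 = 2 + 4 = 6
N_3 = 2 + 6 = 8
N_4 = 2 + 8 = 10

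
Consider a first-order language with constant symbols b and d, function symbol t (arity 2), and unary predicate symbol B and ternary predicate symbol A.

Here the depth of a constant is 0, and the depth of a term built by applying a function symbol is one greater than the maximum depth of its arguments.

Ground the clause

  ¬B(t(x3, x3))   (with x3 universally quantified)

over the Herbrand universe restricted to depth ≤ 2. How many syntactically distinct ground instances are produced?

38

Ground terms of depth ≤ 2:
  Write N_k for the number of ground terms of depth ≤ k. A term of depth ≤ k is either a constant or a function symbol applied to arguments of depth ≤ k−1, so N_k = 2 + N_{k-1}^2.
  N_0 = 2
  N_1 = 2 + 2^2 = 6
  N_2 = 2 + 6^2 = 38
So there are 38 ground terms available for substitution.
There is 1 variable to instantiate (x3),  occurring in at least one literal, so different choices give different ground instances.
Number of ground instances = 38.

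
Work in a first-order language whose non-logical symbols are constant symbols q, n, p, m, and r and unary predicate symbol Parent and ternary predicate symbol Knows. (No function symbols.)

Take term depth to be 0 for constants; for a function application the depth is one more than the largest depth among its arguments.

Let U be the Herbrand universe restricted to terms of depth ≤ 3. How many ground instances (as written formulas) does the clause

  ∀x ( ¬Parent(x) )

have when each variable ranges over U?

Ground terms of depth ≤ 3:
  With no function symbols every ground term is a constant, so there are exactly 5 ground terms at every depth bound.
  N_0 = 5
  N_1 = 5
  N_2 = 5
  N_3 = 5
  Explicitly: q, n, p, m, r.
So there are 5 ground terms available for substitution.
The clause has 1 distinct variable (x), which appears in the body. In the free term algebra distinct substitutions yield syntactically distinct ground instances.
Number of ground instances = 5.

5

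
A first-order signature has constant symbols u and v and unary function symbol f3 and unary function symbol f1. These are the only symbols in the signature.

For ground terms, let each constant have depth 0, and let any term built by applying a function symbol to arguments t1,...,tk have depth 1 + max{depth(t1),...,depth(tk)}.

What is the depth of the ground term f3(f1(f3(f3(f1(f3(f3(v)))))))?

7

depth(f3(v)) = 1 + depth(v) = 1 + 0 = 1
depth(f3(f3(v))) = 1 + depth(f3(v)) = 1 + 1 = 2
depth(f1(f3(f3(v)))) = 1 + depth(f3(f3(v))) = 1 + 2 = 3
depth(f3(f1(f3(f3(v))))) = 1 + depth(f1(f3(f3(v)))) = 1 + 3 = 4
depth(f3(f3(f1(f3(f3(v)))))) = 1 + depth(f3(f1(f3(f3(v))))) = 1 + 4 = 5
depth(f1(f3(f3(f1(f3(f3(v))))))) = 1 + depth(f3(f3(f1(f3(f3(v)))))) = 1 + 5 = 6
depth(f3(f1(f3(f3(f1(f3(f3(v)))))))) = 1 + depth(f1(f3(f3(f1(f3(f3(v))))))) = 1 + 6 = 7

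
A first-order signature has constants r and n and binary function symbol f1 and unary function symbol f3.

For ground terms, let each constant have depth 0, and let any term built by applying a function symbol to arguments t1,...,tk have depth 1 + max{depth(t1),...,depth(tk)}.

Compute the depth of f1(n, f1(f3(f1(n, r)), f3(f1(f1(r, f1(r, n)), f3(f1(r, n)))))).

6

depth(f1(n, r)) = 1 + max(0, 0) = 1
depth(f3(f1(n, r))) = 1 + depth(f1(n, r)) = 1 + 1 = 2
depth(f1(r, n)) = 1 + max(0, 0) = 1
depth(f1(r, f1(r, n))) = 1 + max(0, 1) = 2
depth(f3(f1(r, n))) = 1 + depth(f1(r, n)) = 1 + 1 = 2
depth(f1(f1(r, f1(r, n)), f3(f1(r, n)))) = 1 + max(2, 2) = 3
depth(f3(f1(f1(r, f1(r, n)), f3(f1(r, n))))) = 1 + depth(f1(f1(r, f1(r, n)), f3(f1(r, n)))) = 1 + 3 = 4
depth(f1(f3(f1(n, r)), f3(f1(f1(r, f1(r, n)), f3(f1(r, n)))))) = 1 + max(2, 4) = 5
depth(f1(n, f1(f3(f1(n, r)), f3(f1(f1(r, f1(r, n)), f3(f1(r, n))))))) = 1 + max(0, 5) = 6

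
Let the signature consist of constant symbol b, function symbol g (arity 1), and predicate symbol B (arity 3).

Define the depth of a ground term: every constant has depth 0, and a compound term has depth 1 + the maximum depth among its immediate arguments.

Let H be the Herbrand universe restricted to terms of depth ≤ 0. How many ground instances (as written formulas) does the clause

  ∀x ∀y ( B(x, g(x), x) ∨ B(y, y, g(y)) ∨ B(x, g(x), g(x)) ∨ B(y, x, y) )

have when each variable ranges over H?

Ground terms of depth ≤ 0:
  If N_k denotes the number of depth-≤k ground terms, the 1 constant gives N_0 = 1, and each function symbol of arity r contributes N_{k-1}^r new terms at level k: N_k = 1 + N_{k-1}.
  N_0 = 1
  Explicitly: b.
So there is exactly 1 ground term available for substitution.
The body mentions every one of the 2 quantified variables; since ground terms form a free algebra, no two substitutions collapse to the same formula.
Number of ground instances = 1^2 = 1.

1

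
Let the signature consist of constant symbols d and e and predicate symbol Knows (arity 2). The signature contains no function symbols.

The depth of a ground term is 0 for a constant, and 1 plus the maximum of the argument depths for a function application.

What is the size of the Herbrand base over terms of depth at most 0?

4

First count ground terms of depth ≤ 0.
With no function symbols every ground term is a constant, so there are exactly 2 ground terms at every depth bound.
N_0 = 2
Explicitly: d, e.
So |H| = 2.
Ground atoms are formed by filling each argument slot of a predicate with a term from H, so an r-ary predicate gives |H|^r atoms:
  Knows: 2^2 = 4
Total ground atoms: 4.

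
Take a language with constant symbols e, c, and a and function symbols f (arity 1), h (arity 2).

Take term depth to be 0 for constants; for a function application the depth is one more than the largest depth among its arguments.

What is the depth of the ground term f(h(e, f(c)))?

depth(f(c)) = 1 + depth(c) = 1 + 0 = 1
depth(h(e, f(c))) = 1 + max(0, 1) = 2
depth(f(h(e, f(c)))) = 1 + depth(h(e, f(c))) = 1 + 2 = 3

3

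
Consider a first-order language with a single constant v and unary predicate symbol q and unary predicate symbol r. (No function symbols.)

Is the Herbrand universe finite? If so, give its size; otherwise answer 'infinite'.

1

There are no function symbols, so the only ground term is the single constant.
The Herbrand universe is {v}, finite with 1 element.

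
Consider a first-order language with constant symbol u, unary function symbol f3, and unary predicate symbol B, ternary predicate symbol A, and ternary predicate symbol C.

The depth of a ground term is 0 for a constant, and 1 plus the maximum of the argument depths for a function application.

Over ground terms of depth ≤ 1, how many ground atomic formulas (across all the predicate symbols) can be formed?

18

First count ground terms of depth ≤ 1.
Let N_k count ground terms of depth at most k. Each non-constant term of depth ≤ k is some function symbol applied to depth-≤(k−1) arguments, giving N_k = 1 + N_{k-1}.
N_0 = 1
N_1 = 1 + 1 = 2
Explicitly: u, f3(u).
So |H| = 2.
For each predicate symbol, the number of ground atoms is |H| raised to its arity; summing:
  B: 2;  A: 2^3 = 8;  C: 2^3 = 8
Total ground atoms: 2 + 8 + 8 = 18.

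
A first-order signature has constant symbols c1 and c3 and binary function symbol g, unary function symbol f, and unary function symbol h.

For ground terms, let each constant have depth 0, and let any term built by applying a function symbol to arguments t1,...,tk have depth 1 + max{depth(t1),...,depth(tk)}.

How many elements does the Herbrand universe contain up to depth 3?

15130

Let N_k = |{terms of depth ≤ k}|. Then N_0 = 2 and N_k = 2 + N_{k-1}^2 + N_{k-1} + N_{k-1} for k ≥ 1 (one summand per function symbol, arity giving the exponent).
N_0 = 2
N_1 = 2 + 2^2 + 2 + 2 = 10
N_2 = 2 + 10^2 + 10 + 10 = 122
N_3 = 2 + 122^2 + 122 + 122 = 15130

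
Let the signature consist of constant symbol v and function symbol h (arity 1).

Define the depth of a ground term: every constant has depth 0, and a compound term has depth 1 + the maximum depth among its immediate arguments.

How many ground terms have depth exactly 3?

1

Count level by level. With function symbols h/1, the terms of depth ≤ k are the 1 constant together with each function applied to depth-≤(k−1) tuples, so N_k = 1 + N_{k-1}.
N_0 = 1
N_1 = 1 + 1 = 2
N_2 = 1 + 2 = 3
N_3 = 1 + 3 = 4
Terms of depth exactly 3: N_3 − N_2 = 4 − 3 = 1.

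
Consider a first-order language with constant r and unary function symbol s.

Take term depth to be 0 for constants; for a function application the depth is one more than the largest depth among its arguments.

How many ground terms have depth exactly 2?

If N_k denotes the number of depth-≤k ground terms, the 1 constant gives N_0 = 1, and each function symbol of arity r contributes N_{k-1}^r new terms at level k: N_k = 1 + N_{k-1}.
N_0 = 1
N_1 = 1 + 1 = 2
N_2 = 1 + 2 = 3
Terms of depth exactly 2: N_2 − N_1 = 3 − 2 = 1.

1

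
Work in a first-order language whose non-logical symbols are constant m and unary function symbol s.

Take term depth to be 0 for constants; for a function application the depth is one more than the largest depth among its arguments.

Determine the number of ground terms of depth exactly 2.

1

Write N_k for the number of ground terms of depth ≤ k. A term of depth ≤ k is either a constant or a function symbol applied to arguments of depth ≤ k−1, so N_k = 1 + N_{k-1}.
N_0 = 1
N_1 = 1 + 1 = 2
N_2 = 1 + 2 = 3
Terms of depth exactly 2: N_2 − N_1 = 3 − 2 = 1.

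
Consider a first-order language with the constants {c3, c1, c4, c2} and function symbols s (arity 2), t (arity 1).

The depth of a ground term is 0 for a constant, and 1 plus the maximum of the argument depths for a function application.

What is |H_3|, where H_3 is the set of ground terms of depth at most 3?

Count level by level. With function symbols s/2, t/1, the terms of depth ≤ k are the 4 constants together with each function applied to depth-≤(k−1) tuples, so N_k = 4 + N_{k-1}^2 + N_{k-1}.
N_0 = 4
N_1 = 4 + 4^2 + 4 = 24
N_2 = 4 + 24^2 + 24 = 604
N_3 = 4 + 604^2 + 604 = 365424

365424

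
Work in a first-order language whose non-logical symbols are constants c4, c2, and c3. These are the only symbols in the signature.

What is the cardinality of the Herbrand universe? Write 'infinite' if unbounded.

There are no function symbols, so every ground term is one of the 3 constants.
The Herbrand universe is {c4, c2, c3}, which is finite with 3 elements.

3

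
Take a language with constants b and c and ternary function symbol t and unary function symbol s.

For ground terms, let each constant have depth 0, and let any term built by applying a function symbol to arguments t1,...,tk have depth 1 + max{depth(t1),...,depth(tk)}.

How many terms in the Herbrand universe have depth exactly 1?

Let N_k = |{terms of depth ≤ k}|. Then N_0 = 2 and N_k = 2 + N_{k-1}^3 + N_{k-1} for k ≥ 1 (one summand per function symbol, arity giving the exponent).
N_0 = 2
N_1 = 2 + 2^3 + 2 = 12
Terms of depth exactly 1: N_1 − N_0 = 12 − 2 = 10.

10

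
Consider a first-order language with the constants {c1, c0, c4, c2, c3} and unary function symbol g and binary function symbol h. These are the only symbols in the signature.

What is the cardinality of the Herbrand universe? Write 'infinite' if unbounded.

The signature has at least one function symbol (g, arity 1) and at least one constant (c1).
Iterating g gives infinitely many distinct ground terms: c1, g(c1), g(g(c1)), ...
So the Herbrand universe is infinite.

infinite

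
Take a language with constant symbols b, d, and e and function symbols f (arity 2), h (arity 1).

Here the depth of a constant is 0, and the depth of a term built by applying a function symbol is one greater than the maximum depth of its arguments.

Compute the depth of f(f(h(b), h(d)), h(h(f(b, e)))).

4

depth(h(b)) = 1 + depth(b) = 1 + 0 = 1
depth(h(d)) = 1 + depth(d) = 1 + 0 = 1
depth(f(h(b), h(d))) = 1 + max(1, 1) = 2
depth(f(b, e)) = 1 + max(0, 0) = 1
depth(h(f(b, e))) = 1 + depth(f(b, e)) = 1 + 1 = 2
depth(h(h(f(b, e)))) = 1 + depth(h(f(b, e))) = 1 + 2 = 3
depth(f(f(h(b), h(d)), h(h(f(b, e))))) = 1 + max(2, 3) = 4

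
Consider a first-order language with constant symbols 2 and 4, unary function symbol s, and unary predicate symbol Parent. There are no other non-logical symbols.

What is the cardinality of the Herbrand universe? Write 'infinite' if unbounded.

infinite

The signature has at least one function symbol (s, arity 1) and at least one constant (2).
Iterating s gives infinitely many distinct ground terms: 2, s(2), s(s(2)), ...
So the Herbrand universe is infinite.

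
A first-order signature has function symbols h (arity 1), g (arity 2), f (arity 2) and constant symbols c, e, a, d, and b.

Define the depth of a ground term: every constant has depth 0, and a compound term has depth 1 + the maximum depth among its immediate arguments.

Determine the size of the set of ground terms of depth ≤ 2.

7265

Count level by level. With function symbols h/1, g/2, f/2, the terms of depth ≤ k are the 5 constants together with each function applied to depth-≤(k−1) tuples, so N_k = 5 + N_{k-1} + N_{k-1}^2 + N_{k-1}^2.
N_0 = 5
N_1 = 5 + 5 + 5^2 + 5^2 = 60
N_2 = 5 + 60 + 60^2 + 60^2 = 7265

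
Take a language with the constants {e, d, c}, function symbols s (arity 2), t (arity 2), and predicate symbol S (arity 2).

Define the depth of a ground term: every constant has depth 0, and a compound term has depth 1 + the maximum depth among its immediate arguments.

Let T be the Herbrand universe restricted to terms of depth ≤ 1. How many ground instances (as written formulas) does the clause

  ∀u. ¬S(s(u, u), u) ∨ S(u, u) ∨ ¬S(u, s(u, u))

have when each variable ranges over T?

Ground terms of depth ≤ 1:
  If N_k denotes the number of depth-≤k ground terms, the 3 constants give N_0 = 3, and each function symbol of arity r contributes N_{k-1}^r new terms at level k: N_k = 3 + N_{k-1}^2 + N_{k-1}^2.
  N_0 = 3
  N_1 = 3 + 3^2 + 3^2 = 21
So there are 21 ground terms available for substitution.
The body mentions the single quantified variable u; since ground terms form a free algebra, no two substitutions collapse to the same formula.
Number of ground instances = 21.

21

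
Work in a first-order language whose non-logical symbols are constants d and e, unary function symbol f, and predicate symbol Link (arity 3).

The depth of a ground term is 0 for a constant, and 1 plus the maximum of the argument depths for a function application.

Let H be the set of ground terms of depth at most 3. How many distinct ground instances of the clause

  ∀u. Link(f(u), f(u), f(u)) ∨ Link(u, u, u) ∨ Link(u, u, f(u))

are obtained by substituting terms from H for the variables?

Ground terms of depth ≤ 3:
  Let N_k = |{terms of depth ≤ k}|. Then N_0 = 2 and N_k = 2 + N_{k-1} for k ≥ 1 (one summand per function symbol, arity giving the exponent).
  N_0 = 2
  N_1 = 2 + 2 = 4
  N_2 = 2 + 4 = 6
  N_3 = 2 + 6 = 8
So there are 8 ground terms available for substitution.
The body mentions the single quantified variable u; since ground terms form a free algebra, no two substitutions collapse to the same formula.
Number of ground instances = 8.

8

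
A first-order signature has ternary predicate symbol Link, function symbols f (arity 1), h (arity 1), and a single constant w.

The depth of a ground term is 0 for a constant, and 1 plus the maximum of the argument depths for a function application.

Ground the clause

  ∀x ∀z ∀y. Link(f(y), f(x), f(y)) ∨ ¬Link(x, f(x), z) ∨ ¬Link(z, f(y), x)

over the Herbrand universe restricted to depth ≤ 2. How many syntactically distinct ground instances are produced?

343

Ground terms of depth ≤ 2:
  If N_k denotes the number of depth-≤k ground terms, the 1 constant gives N_0 = 1, and each function symbol of arity r contributes N_{k-1}^r new terms at level k: N_k = 1 + N_{k-1} + N_{k-1}.
  N_0 = 1
  N_1 = 1 + 1 + 1 = 3
  N_2 = 1 + 3 + 3 = 7
So there are 7 ground terms available for substitution.
Each of x, z, y ranges independently over the available ground terms, and distinct assignments produce distinct instances.
Number of ground instances = 7^3 = 343.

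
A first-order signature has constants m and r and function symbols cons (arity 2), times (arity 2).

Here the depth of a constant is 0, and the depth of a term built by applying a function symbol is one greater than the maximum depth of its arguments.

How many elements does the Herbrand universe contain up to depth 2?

Write N_k for the number of ground terms of depth ≤ k. A term of depth ≤ k is either a constant or a function symbol applied to arguments of depth ≤ k−1, so N_k = 2 + N_{k-1}^2 + N_{k-1}^2.
N_0 = 2
N_1 = 2 + 2^2 + 2^2 = 10
N_2 = 2 + 10^2 + 10^2 = 202

202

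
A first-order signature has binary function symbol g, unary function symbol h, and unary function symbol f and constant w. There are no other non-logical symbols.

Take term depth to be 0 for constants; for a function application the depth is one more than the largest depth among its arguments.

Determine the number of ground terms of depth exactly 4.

457653

Let N_k = |{terms of depth ≤ k}|. Then N_0 = 1 and N_k = 1 + N_{k-1}^2 + N_{k-1} + N_{k-1} for k ≥ 1 (one summand per function symbol, arity giving the exponent).
N_0 = 1
N_1 = 1 + 1^2 + 1 + 1 = 4
N_2 = 1 + 4^2 + 4 + 4 = 25
N_3 = 1 + 25^2 + 25 + 25 = 676
N_4 = 1 + 676^2 + 676 + 676 = 458329
Terms of depth exactly 4: N_4 − N_3 = 458329 − 676 = 457653.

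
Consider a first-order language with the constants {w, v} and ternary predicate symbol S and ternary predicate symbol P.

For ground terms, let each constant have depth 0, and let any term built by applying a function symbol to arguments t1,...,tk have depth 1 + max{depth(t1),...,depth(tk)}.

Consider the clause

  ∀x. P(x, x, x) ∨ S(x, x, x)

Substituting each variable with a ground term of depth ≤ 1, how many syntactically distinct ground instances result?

2

Ground terms of depth ≤ 1:
  With no function symbols every ground term is a constant, so there are exactly 2 ground terms at every depth bound.
  N_0 = 2
  N_1 = 2
So there are 2 ground terms available for substitution.
The variable x ranges independently over the available ground terms, and distinct assignments produce distinct instances.
Number of ground instances = 2.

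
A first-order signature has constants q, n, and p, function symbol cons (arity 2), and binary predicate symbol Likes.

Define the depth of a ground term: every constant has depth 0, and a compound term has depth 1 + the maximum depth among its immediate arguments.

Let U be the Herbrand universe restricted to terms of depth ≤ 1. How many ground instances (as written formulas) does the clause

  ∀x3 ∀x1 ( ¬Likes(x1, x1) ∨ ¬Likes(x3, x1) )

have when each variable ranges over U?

144

Ground terms of depth ≤ 1:
  If N_k denotes the number of depth-≤k ground terms, the 3 constants give N_0 = 3, and each function symbol of arity r contributes N_{k-1}^r new terms at level k: N_k = 3 + N_{k-1}^2.
  N_0 = 3
  N_1 = 3 + 3^2 = 12
  Explicitly: q, n, p, cons(q, q), cons(q, n), cons(q, p), cons(n, q), cons(n, n), cons(n, p), cons(p, q), cons(p, n), cons(p, p).
So there are 12 ground terms available for substitution.
Each of x3, x1 ranges independently over the available ground terms, and distinct assignments produce distinct instances.
Number of ground instances = 12^2 = 144.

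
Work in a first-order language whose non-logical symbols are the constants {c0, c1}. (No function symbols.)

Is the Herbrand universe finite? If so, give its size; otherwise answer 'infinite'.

2

There are no function symbols, so every ground term is one of the 2 constants.
The Herbrand universe is {c0, c1}, which is finite with 2 elements.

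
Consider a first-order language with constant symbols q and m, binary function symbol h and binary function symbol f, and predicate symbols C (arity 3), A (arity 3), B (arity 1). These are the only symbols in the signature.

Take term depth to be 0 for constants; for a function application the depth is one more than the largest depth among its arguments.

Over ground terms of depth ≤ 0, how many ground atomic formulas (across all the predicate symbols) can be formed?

First count ground terms of depth ≤ 0.
Write N_k for the number of ground terms of depth ≤ k. A term of depth ≤ k is either a constant or a function symbol applied to arguments of depth ≤ k−1, so N_k = 2 + N_{k-1}^2 + N_{k-1}^2.
N_0 = 2
Explicitly: q, m.
So |H| = 2.
A ground atom is a predicate applied to a tuple of terms from H, so the count is the sum over predicates of |H|^arity:
  C: 2^3 = 8;  A: 2^3 = 8;  B: 2
Total ground atoms: 8 + 8 + 2 = 18.

18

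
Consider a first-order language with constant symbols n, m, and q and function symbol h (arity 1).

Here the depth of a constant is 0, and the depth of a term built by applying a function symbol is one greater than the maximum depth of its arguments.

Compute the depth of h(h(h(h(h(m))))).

5

depth(h(m)) = 1 + depth(m) = 1 + 0 = 1
depth(h(h(m))) = 1 + depth(h(m)) = 1 + 1 = 2
depth(h(h(h(m)))) = 1 + depth(h(h(m))) = 1 + 2 = 3
depth(h(h(h(h(m))))) = 1 + depth(h(h(h(m)))) = 1 + 3 = 4
depth(h(h(h(h(h(m)))))) = 1 + depth(h(h(h(h(m))))) = 1 + 4 = 5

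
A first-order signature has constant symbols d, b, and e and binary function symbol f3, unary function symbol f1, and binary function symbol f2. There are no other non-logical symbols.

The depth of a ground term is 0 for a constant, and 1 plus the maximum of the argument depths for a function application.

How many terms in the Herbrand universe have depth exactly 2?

If N_k denotes the number of depth-≤k ground terms, the 3 constants give N_0 = 3, and each function symbol of arity r contributes N_{k-1}^r new terms at level k: N_k = 3 + N_{k-1}^2 + N_{k-1} + N_{k-1}^2.
N_0 = 3
N_1 = 3 + 3^2 + 3 + 3^2 = 24
N_2 = 3 + 24^2 + 24 + 24^2 = 1179
Terms of depth exactly 2: N_2 − N_1 = 1179 − 24 = 1155.

1155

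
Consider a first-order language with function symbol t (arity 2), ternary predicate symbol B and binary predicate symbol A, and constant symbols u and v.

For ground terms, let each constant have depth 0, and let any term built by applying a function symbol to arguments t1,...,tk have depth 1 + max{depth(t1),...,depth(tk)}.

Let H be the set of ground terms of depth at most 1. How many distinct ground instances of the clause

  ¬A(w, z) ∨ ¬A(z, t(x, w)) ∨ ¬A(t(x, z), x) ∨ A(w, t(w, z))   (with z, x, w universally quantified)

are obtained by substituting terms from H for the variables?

Ground terms of depth ≤ 1:
  Let N_k count ground terms of depth at most k. Each non-constant term of depth ≤ k is some function symbol applied to depth-≤(k−1) arguments, giving N_k = 2 + N_{k-1}^2.
  N_0 = 2
  N_1 = 2 + 2^2 = 6
So there are 6 ground terms available for substitution.
The clause has 3 distinct variables (z, x, w), each appearing in the body. In the free term algebra distinct substitutions yield syntactically distinct ground instances.
Number of ground instances = 6^3 = 216.

216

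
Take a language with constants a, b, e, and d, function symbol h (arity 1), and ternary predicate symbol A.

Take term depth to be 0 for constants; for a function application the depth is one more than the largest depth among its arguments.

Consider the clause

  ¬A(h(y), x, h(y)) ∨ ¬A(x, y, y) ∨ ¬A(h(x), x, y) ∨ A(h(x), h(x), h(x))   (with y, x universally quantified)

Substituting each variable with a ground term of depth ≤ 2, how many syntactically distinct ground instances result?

Ground terms of depth ≤ 2:
  If N_k denotes the number of depth-≤k ground terms, the 4 constants give N_0 = 4, and each function symbol of arity r contributes N_{k-1}^r new terms at level k: N_k = 4 + N_{k-1}.
  N_0 = 4
  N_1 = 4 + 4 = 8
  N_2 = 4 + 8 = 12
  Explicitly: a, b, e, d, h(a), h(b), h(e), h(d), h(h(a)), h(h(b)), h(h(e)), h(h(d)).
So there are 12 ground terms available for substitution.
The body mentions every one of the 2 quantified variables; since ground terms form a free algebra, no two substitutions collapse to the same formula.
Number of ground instances = 12^2 = 144.

144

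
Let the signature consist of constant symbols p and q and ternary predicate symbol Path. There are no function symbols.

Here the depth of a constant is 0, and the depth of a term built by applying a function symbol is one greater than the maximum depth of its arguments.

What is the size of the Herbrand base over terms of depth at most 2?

8

First count ground terms of depth ≤ 2.
With no function symbols every ground term is a constant, so there are exactly 2 ground terms at every depth bound.
N_0 = 2
N_1 = 2
N_2 = 2
Explicitly: p, q.
So |H| = 2.
A ground atom is a predicate applied to a tuple of terms from H, so the count is the sum over predicates of |H|^arity:
  Path: 2^3 = 8
Total ground atoms: 8.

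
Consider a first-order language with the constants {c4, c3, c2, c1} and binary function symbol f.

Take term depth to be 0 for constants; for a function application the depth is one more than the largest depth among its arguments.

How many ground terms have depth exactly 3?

162816

Let N_k = |{terms of depth ≤ k}|. Then N_0 = 4 and N_k = 4 + N_{k-1}^2 for k ≥ 1 (one summand per function symbol, arity giving the exponent).
N_0 = 4
N_1 = 4 + 4^2 = 20
N_2 = 4 + 20^2 = 404
N_3 = 4 + 404^2 = 163220
Terms of depth exactly 3: N_3 − N_2 = 163220 − 404 = 162816.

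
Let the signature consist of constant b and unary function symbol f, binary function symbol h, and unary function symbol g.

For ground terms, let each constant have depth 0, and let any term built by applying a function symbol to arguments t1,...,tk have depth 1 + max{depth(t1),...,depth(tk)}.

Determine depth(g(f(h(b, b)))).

3

depth(h(b, b)) = 1 + max(0, 0) = 1
depth(f(h(b, b))) = 1 + depth(h(b, b)) = 1 + 1 = 2
depth(g(f(h(b, b)))) = 1 + depth(f(h(b, b))) = 1 + 2 = 3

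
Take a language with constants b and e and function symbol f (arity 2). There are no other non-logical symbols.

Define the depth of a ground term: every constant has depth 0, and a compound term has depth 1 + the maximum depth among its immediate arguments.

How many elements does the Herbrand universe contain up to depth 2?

38

Let N_k = |{terms of depth ≤ k}|. Then N_0 = 2 and N_k = 2 + N_{k-1}^2 for k ≥ 1 (one summand per function symbol, arity giving the exponent).
N_0 = 2
N_1 = 2 + 2^2 = 6
N_2 = 2 + 6^2 = 38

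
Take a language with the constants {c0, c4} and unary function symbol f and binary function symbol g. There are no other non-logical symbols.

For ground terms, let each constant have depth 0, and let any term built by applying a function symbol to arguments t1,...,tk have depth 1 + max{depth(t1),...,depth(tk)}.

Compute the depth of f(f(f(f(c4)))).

4

depth(f(c4)) = 1 + depth(c4) = 1 + 0 = 1
depth(f(f(c4))) = 1 + depth(f(c4)) = 1 + 1 = 2
depth(f(f(f(c4)))) = 1 + depth(f(f(c4))) = 1 + 2 = 3
depth(f(f(f(f(c4))))) = 1 + depth(f(f(f(c4)))) = 1 + 3 = 4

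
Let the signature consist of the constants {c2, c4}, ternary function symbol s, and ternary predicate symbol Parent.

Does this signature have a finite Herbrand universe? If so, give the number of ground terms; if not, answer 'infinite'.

infinite

The signature has at least one function symbol (s, arity 3) and at least one constant (c2).
Iterating s gives infinitely many distinct ground terms: c2, s(c2, c2, c2), s(s(c2, c2, c2), s(c2, c2, c2), s(c2, c2, c2)), ...
So the Herbrand universe is infinite.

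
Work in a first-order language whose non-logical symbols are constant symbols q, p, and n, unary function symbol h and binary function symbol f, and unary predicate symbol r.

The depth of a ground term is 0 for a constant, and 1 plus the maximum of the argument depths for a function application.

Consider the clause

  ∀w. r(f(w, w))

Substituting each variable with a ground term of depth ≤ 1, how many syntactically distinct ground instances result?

Ground terms of depth ≤ 1:
  Write N_k for the number of ground terms of depth ≤ k. A term of depth ≤ k is either a constant or a function symbol applied to arguments of depth ≤ k−1, so N_k = 3 + N_{k-1} + N_{k-1}^2.
  N_0 = 3
  N_1 = 3 + 3 + 3^2 = 15
So there are 15 ground terms available for substitution.
The body mentions the single quantified variable w; since ground terms form a free algebra, no two substitutions collapse to the same formula.
Number of ground instances = 15.

15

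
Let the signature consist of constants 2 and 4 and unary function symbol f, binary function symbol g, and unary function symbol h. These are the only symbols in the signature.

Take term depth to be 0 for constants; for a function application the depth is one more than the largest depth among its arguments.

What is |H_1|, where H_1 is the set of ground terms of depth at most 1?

Count level by level. With function symbols f/1, g/2, h/1, the terms of depth ≤ k are the 2 constants together with each function applied to depth-≤(k−1) tuples, so N_k = 2 + N_{k-1} + N_{k-1}^2 + N_{k-1}.
N_0 = 2
N_1 = 2 + 2 + 2^2 + 2 = 10
Explicitly: 2, 4, f(2), f(4), g(2, 2), g(2, 4), g(4, 2), g(4, 4), h(2), h(4).

10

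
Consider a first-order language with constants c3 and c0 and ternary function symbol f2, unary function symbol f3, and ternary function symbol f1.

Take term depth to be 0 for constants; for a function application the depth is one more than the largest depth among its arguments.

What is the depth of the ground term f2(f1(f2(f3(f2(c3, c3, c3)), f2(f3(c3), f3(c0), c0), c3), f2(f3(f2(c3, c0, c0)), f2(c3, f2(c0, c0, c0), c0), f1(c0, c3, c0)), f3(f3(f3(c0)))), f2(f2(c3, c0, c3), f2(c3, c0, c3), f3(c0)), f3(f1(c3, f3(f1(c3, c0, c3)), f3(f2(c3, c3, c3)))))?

5

depth(f2(c3, c3, c3)) = 1 + max(0, 0, 0) = 1
depth(f3(f2(c3, c3, c3))) = 1 + depth(f2(c3, c3, c3)) = 1 + 1 = 2
depth(f3(c3)) = 1 + depth(c3) = 1 + 0 = 1
depth(f3(c0)) = 1 + depth(c0) = 1 + 0 = 1
depth(f2(f3(c3), f3(c0), c0)) = 1 + max(1, 1, 0) = 2
depth(f2(f3(f2(c3, c3, c3)), f2(f3(c3), f3(c0), c0), c3)) = 1 + max(2, 2, 0) = 3
depth(f2(c3, c0, c0)) = 1 + max(0, 0, 0) = 1
depth(f3(f2(c3, c0, c0))) = 1 + depth(f2(c3, c0, c0)) = 1 + 1 = 2
depth(f2(c0, c0, c0)) = 1 + max(0, 0, 0) = 1
depth(f2(c3, f2(c0, c0, c0), c0)) = 1 + max(0, 1, 0) = 2
depth(f1(c0, c3, c0)) = 1 + max(0, 0, 0) = 1
depth(f2(f3(f2(c3, c0, c0)), f2(c3, f2(c0, c0, c0), c0), f1(c0, c3, c0))) = 1 + max(2, 2, 1) = 3
depth(f3(f3(c0))) = 1 + depth(f3(c0)) = 1 + 1 = 2
depth(f3(f3(f3(c0)))) = 1 + depth(f3(f3(c0))) = 1 + 2 = 3
depth(f1(f2(f3(f2(c3, c3, c3)), f2(f3(c3), f3(c0), c0), c3), f2(f3(f2(c3, c0, c0)), f2(c3, f2(c0, c0, c0), c0), f1(c0, c3, c0)), f3(f3(f3(c0))))) = 1 + max(3, 3, 3) = 4
depth(f2(c3, c0, c3)) = 1 + max(0, 0, 0) = 1
depth(f2(f2(c3, c0, c3), f2(c3, c0, c3), f3(c0))) = 1 + max(1, 1, 1) = 2
depth(f1(c3, c0, c3)) = 1 + max(0, 0, 0) = 1
depth(f3(f1(c3, c0, c3))) = 1 + depth(f1(c3, c0, c3)) = 1 + 1 = 2
depth(f1(c3, f3(f1(c3, c0, c3)), f3(f2(c3, c3, c3)))) = 1 + max(0, 2, 2) = 3
depth(f3(f1(c3, f3(f1(c3, c0, c3)), f3(f2(c3, c3, c3))))) = 1 + depth(f1(c3, f3(f1(c3, c0, c3)), f3(f2(c3, c3, c3)))) = 1 + 3 = 4
depth(f2(f1(f2(f3(f2(c3, c3, c3)), f2(f3(c3), f3(c0), c0), c3), f2(f3(f2(c3, c0, c0)), f2(c3, f2(c0, c0, c0), c0), f1(c0, c3, c0)), f3(f3(f3(c0)))), f2(f2(c3, c0, c3), f2(c3, c0, c3), f3(c0)), f3(f1(c3, f3(f1(c3, c0, c3)), f3(f2(c3, c3, c3)))))) = 1 + max(4, 2, 4) = 5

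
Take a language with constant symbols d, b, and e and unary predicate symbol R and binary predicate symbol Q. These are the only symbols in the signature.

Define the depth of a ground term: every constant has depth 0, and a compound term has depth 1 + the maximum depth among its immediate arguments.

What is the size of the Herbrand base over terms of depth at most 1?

First count ground terms of depth ≤ 1.
With no function symbols every ground term is a constant, so there are exactly 3 ground terms at every depth bound.
N_0 = 3
N_1 = 3
Explicitly: d, b, e.
So |H| = 3.
For each predicate symbol, the number of ground atoms is |H| raised to its arity; summing:
  R: 3;  Q: 3^2 = 9
Total ground atoms: 3 + 9 = 12.

12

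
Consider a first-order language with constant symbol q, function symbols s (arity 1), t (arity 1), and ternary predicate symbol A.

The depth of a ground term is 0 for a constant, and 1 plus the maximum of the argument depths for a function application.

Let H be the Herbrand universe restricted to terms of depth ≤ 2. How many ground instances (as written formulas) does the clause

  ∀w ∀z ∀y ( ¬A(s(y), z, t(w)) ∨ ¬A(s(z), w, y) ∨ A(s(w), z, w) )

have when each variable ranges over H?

343

Ground terms of depth ≤ 2:
  Write N_k for the number of ground terms of depth ≤ k. A term of depth ≤ k is either a constant or a function symbol applied to arguments of depth ≤ k−1, so N_k = 1 + N_{k-1} + N_{k-1}.
  N_0 = 1
  N_1 = 1 + 1 + 1 = 3
  N_2 = 1 + 3 + 3 = 7
  Explicitly: q, s(q), s(s(q)), s(t(q)), t(q), t(s(q)), t(t(q)).
So there are 7 ground terms available for substitution.
The body mentions every one of the 3 quantified variables; since ground terms form a free algebra, no two substitutions collapse to the same formula.
Number of ground instances = 7^3 = 343.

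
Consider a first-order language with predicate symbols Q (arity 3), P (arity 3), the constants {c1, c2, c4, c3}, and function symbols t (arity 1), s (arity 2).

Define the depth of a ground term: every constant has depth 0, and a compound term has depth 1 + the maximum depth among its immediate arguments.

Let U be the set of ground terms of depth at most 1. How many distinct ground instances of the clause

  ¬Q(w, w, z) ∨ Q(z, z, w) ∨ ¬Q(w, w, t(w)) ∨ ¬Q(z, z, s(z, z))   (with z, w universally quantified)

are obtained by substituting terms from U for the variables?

576

Ground terms of depth ≤ 1:
  Let N_k count ground terms of depth at most k. Each non-constant term of depth ≤ k is some function symbol applied to depth-≤(k−1) arguments, giving N_k = 4 + N_{k-1} + N_{k-1}^2.
  N_0 = 4
  N_1 = 4 + 4 + 4^2 = 24
So there are 24 ground terms available for substitution.
The body mentions every one of the 2 quantified variables; since ground terms form a free algebra, no two substitutions collapse to the same formula.
Number of ground instances = 24^2 = 576.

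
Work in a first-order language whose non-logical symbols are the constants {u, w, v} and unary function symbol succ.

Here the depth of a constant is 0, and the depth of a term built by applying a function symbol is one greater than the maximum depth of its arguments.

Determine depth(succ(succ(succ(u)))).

3

depth(succ(u)) = 1 + depth(u) = 1 + 0 = 1
depth(succ(succ(u))) = 1 + depth(succ(u)) = 1 + 1 = 2
depth(succ(succ(succ(u)))) = 1 + depth(succ(succ(u))) = 1 + 2 = 3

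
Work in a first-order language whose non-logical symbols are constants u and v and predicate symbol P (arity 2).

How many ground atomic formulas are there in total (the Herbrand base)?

With no function symbols, the Herbrand universe is just the 2 constants.
Ground atoms per predicate: P: 2^2 = 4.
Herbrand base size = 4 = 4.

4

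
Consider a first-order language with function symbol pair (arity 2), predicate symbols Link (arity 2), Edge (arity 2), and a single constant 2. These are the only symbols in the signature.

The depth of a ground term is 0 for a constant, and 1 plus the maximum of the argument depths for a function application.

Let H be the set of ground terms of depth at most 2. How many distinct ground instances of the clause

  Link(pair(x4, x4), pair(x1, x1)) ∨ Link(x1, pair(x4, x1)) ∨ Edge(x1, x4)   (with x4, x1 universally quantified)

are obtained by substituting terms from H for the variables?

Ground terms of depth ≤ 2:
  Write N_k for the number of ground terms of depth ≤ k. A term of depth ≤ k is either a constant or a function symbol applied to arguments of depth ≤ k−1, so N_k = 1 + N_{k-1}^2.
  N_0 = 1
  N_1 = 1 + 1^2 = 2
  N_2 = 1 + 2^2 = 5
  Explicitly: 2, pair(2, 2), pair(2, pair(2, 2)), pair(pair(2, 2), 2), pair(pair(2, 2), pair(2, 2)).
So there are 5 ground terms available for substitution.
There are 2 variables to instantiate (x4, x1), each occurring in at least one literal, so different choices give different ground instances.
Number of ground instances = 5^2 = 25.

25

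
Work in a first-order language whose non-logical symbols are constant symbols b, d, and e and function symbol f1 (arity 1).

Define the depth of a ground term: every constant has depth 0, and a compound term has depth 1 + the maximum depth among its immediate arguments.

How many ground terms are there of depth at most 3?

If N_k denotes the number of depth-≤k ground terms, the 3 constants give N_0 = 3, and each function symbol of arity r contributes N_{k-1}^r new terms at level k: N_k = 3 + N_{k-1}.
N_0 = 3
N_1 = 3 + 3 = 6
N_2 = 3 + 6 = 9
N_3 = 3 + 9 = 12
Explicitly: b, d, e, f1(b), f1(d), f1(e), f1(f1(b)), f1(f1(d)), f1(f1(e)), f1(f1(f1(b))), f1(f1(f1(d))), f1(f1(f1(e))).

12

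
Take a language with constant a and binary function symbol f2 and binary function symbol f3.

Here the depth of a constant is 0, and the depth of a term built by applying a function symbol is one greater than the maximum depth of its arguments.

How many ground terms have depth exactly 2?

If N_k denotes the number of depth-≤k ground terms, the 1 constant gives N_0 = 1, and each function symbol of arity r contributes N_{k-1}^r new terms at level k: N_k = 1 + N_{k-1}^2 + N_{k-1}^2.
N_0 = 1
N_1 = 1 + 1^2 + 1^2 = 3
N_2 = 1 + 3^2 + 3^2 = 19
Terms of depth exactly 2: N_2 − N_1 = 19 − 3 = 16.

16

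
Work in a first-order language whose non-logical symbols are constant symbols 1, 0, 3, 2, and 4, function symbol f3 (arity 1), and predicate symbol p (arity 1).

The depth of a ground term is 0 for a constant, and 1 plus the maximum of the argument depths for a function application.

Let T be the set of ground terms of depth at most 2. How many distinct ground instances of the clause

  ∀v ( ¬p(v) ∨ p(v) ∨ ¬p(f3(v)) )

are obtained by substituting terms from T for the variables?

Ground terms of depth ≤ 2:
  Let N_k = |{terms of depth ≤ k}|. Then N_0 = 5 and N_k = 5 + N_{k-1} for k ≥ 1 (one summand per function symbol, arity giving the exponent).
  N_0 = 5
  N_1 = 5 + 5 = 10
  N_2 = 5 + 10 = 15
So there are 15 ground terms available for substitution.
The body mentions the single quantified variable v; since ground terms form a free algebra, no two substitutions collapse to the same formula.
Number of ground instances = 15.

15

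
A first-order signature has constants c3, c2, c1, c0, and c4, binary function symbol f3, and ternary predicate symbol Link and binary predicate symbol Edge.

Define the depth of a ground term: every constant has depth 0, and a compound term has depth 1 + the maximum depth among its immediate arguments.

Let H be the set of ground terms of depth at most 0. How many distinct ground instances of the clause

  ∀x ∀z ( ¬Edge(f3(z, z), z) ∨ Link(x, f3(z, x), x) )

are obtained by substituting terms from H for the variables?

Ground terms of depth ≤ 0:
  Let N_k = |{terms of depth ≤ k}|. Then N_0 = 5 and N_k = 5 + N_{k-1}^2 for k ≥ 1 (one summand per function symbol, arity giving the exponent).
  N_0 = 5
  Explicitly: c3, c2, c1, c0, c4.
So there are 5 ground terms available for substitution.
The body mentions every one of the 2 quantified variables; since ground terms form a free algebra, no two substitutions collapse to the same formula.
Number of ground instances = 5^2 = 25.

25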